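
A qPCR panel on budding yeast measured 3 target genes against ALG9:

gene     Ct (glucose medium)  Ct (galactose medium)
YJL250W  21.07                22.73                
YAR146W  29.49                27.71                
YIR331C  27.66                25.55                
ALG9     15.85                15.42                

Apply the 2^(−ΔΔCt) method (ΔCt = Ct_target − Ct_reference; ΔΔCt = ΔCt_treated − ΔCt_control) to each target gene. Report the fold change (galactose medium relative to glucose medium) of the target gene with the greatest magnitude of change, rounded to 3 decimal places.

0.235

YJL250W: ΔΔCt = (22.73−15.42) − (21.07−15.85) = 7.31 − 5.22 = 2.09; fold change = 2^-2.09 = 0.235
YAR146W: ΔΔCt = (27.71−15.42) − (29.49−15.85) = 12.29 − 13.64 = -1.35; fold change = 2^1.35 = 2.549
YIR331C: ΔΔCt = (25.55−15.42) − (27.66−15.85) = 10.13 − 11.81 = -1.68; fold change = 2^1.68 = 3.204
YJL250W has the largest |ΔΔCt| = 2.09.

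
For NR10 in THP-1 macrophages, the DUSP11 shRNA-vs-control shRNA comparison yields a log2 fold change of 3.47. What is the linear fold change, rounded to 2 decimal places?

11.08

Fold change = 2^(3.47) = 11.081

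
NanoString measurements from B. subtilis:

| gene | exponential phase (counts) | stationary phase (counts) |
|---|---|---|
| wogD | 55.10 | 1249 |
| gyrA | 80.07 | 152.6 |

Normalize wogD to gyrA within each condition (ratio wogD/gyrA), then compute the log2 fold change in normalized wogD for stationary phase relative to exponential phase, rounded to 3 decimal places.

3.572

wogD/gyrA (exponential phase) = 55.10 / 80.07 = 0.68815
wogD/gyrA (stationary phase) = 1249 / 152.6 = 8.1848
Fold change = 8.1848 / 0.68815 = 11.8940
log2(11.8940) = 3.5722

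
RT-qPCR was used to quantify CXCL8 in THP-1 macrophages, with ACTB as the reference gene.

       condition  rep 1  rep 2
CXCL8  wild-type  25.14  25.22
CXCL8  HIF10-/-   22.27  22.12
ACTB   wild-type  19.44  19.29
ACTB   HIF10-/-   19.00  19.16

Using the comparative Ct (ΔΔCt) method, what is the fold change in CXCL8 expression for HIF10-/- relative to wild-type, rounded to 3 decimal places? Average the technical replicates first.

6.498

Mean Ct: CXCL8 wild-type 25.180; CXCL8 HIF10-/- 22.195; ACTB wild-type 19.365; ACTB HIF10-/- 19.080
ΔCt(wild-type) = 25.180 − 19.365 = 5.815
ΔCt(HIF10-/-) = 22.195 − 19.080 = 3.115
ΔΔCt = 3.115 − 5.815 = -2.700
Fold change = 2^(−(-2.700)) = 2^2.700 = 6.4980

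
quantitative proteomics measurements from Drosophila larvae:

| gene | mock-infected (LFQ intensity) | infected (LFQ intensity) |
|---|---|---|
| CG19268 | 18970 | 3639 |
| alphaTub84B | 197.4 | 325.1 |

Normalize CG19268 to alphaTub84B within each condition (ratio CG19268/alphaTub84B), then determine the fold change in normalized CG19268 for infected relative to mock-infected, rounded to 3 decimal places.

CG19268/alphaTub84B (mock-infected) = 18970 / 197.4 = 96.099
CG19268/alphaTub84B (infected) = 3639 / 325.1 = 11.193
Fold change = 11.193 / 96.099 = 0.1165

0.116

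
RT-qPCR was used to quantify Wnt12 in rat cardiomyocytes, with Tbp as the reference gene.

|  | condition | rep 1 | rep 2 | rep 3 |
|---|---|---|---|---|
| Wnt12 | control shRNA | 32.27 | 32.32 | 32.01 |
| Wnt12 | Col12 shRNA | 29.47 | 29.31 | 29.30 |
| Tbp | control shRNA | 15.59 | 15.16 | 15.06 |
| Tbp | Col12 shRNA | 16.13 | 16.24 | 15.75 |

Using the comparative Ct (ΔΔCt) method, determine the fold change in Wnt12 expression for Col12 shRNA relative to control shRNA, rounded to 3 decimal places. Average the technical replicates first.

12.210

Mean Ct: Wnt12 control shRNA 32.200; Wnt12 Col12 shRNA 29.360; Tbp control shRNA 15.270; Tbp Col12 shRNA 16.040
ΔCt(control shRNA) = 32.200 − 15.270 = 16.930
ΔCt(Col12 shRNA) = 29.360 − 16.040 = 13.320
ΔΔCt = 13.320 − 16.930 = -3.610
Fold change = 2^(−(-3.610)) = 2^3.610 = 12.2101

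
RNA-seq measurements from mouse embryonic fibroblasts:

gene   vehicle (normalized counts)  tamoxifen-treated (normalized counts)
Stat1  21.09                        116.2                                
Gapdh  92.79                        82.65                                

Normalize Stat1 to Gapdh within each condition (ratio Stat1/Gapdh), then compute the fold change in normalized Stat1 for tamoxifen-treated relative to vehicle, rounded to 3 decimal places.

6.186

Stat1/Gapdh (vehicle) = 21.09 / 92.79 = 0.22729
Stat1/Gapdh (tamoxifen-treated) = 116.2 / 82.65 = 1.4059
Fold change = 1.4059 / 0.22729 = 6.1857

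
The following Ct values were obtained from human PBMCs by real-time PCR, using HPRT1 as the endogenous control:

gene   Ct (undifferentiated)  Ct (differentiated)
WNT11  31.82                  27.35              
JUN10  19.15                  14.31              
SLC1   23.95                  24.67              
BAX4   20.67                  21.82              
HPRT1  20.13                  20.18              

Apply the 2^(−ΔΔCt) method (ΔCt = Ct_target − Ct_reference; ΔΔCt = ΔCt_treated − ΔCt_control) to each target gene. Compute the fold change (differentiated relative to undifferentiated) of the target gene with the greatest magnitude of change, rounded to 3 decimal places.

WNT11: ΔΔCt = (27.35−20.18) − (31.82−20.13) = 7.17 − 11.69 = -4.52; fold change = 2^4.52 = 22.943
JUN10: ΔΔCt = (14.31−20.18) − (19.15−20.13) = -5.87 − (-0.98) = -4.89; fold change = 2^4.89 = 29.651
SLC1: ΔΔCt = (24.67−20.18) − (23.95−20.13) = 4.49 − 3.82 = 0.67; fold change = 2^-0.67 = 0.629
BAX4: ΔΔCt = (21.82−20.18) − (20.67−20.13) = 1.64 − 0.54 = 1.10; fold change = 2^-1.10 = 0.467
JUN10 has the largest |ΔΔCt| = 4.89.

29.651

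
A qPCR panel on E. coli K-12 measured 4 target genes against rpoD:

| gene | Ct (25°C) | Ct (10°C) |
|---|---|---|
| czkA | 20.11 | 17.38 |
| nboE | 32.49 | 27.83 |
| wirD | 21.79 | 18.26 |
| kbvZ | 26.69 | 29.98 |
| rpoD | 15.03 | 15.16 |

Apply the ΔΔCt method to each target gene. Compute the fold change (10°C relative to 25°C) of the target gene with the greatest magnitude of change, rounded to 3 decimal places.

czkA: ΔΔCt = (17.38−15.16) − (20.11−15.03) = 2.22 − 5.08 = -2.86; fold change = 2^2.86 = 7.260
nboE: ΔΔCt = (27.83−15.16) − (32.49−15.03) = 12.67 − 17.46 = -4.79; fold change = 2^4.79 = 27.665
wirD: ΔΔCt = (18.26−15.16) − (21.79−15.03) = 3.10 − 6.76 = -3.66; fold change = 2^3.66 = 12.641
kbvZ: ΔΔCt = (29.98−15.16) − (26.69−15.03) = 14.82 − 11.66 = 3.16; fold change = 2^-3.16 = 0.112
nboE has the largest |ΔΔCt| = 4.79.

27.665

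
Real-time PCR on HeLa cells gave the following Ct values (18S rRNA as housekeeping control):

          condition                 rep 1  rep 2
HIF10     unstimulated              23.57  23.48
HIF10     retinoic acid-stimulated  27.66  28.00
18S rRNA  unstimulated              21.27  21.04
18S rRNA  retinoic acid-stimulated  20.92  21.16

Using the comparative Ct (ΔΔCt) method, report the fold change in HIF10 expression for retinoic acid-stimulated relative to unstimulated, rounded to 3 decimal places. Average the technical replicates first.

0.047

Mean Ct: HIF10 unstimulated 23.525; HIF10 retinoic acid-stimulated 27.830; 18S rRNA unstimulated 21.155; 18S rRNA retinoic acid-stimulated 21.040
ΔCt(unstimulated) = 23.525 − 21.155 = 2.370
ΔCt(retinoic acid-stimulated) = 27.830 − 21.040 = 6.790
ΔΔCt = 6.790 − 2.370 = 4.420
Fold change = 2^(−4.420) = 0.0467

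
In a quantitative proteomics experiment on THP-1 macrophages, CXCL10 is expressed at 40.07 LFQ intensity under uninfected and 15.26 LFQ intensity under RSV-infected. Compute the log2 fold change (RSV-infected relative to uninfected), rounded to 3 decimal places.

Fold change = 15.26 / 40.07 = 0.3808
log2(0.3808) = -1.3928

-1.393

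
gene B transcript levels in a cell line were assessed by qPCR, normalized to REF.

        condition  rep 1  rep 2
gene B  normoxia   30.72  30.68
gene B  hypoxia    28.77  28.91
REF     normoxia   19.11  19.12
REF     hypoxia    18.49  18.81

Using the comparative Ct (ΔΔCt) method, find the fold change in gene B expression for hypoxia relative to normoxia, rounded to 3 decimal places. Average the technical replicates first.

2.630

Mean Ct: gene B normoxia 30.700; gene B hypoxia 28.840; REF normoxia 19.115; REF hypoxia 18.650
ΔCt(normoxia) = 30.700 − 19.115 = 11.585
ΔCt(hypoxia) = 28.840 − 18.650 = 10.190
ΔΔCt = 10.190 − 11.585 = -1.395
Fold change = 2^(−(-1.395)) = 2^1.395 = 2.6299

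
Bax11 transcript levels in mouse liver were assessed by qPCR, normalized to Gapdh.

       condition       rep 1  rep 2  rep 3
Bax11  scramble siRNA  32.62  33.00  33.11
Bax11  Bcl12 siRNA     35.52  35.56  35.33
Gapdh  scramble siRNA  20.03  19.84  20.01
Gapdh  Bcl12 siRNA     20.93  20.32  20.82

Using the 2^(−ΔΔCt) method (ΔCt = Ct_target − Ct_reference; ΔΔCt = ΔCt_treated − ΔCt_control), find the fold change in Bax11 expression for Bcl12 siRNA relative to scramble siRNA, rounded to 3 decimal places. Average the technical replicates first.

0.281

Mean Ct: Bax11 scramble siRNA 32.910; Bax11 Bcl12 siRNA 35.470; Gapdh scramble siRNA 19.960; Gapdh Bcl12 siRNA 20.690
ΔCt(scramble siRNA) = 32.910 − 19.960 = 12.950
ΔCt(Bcl12 siRNA) = 35.470 − 20.690 = 14.780
ΔΔCt = 14.780 − 12.950 = 1.830
Fold change = 2^(−1.830) = 0.2813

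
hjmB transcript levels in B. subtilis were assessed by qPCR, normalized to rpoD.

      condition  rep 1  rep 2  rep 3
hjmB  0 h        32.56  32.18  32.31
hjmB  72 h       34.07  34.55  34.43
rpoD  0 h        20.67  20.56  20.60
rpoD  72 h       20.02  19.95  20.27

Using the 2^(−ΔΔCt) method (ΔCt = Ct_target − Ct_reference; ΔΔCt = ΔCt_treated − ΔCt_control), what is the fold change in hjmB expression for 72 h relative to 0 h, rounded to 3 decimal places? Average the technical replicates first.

0.173

Mean Ct: hjmB 0 h 32.350; hjmB 72 h 34.350; rpoD 0 h 20.610; rpoD 72 h 20.080
ΔCt(0 h) = 32.350 − 20.610 = 11.740
ΔCt(72 h) = 34.350 − 20.080 = 14.270
ΔΔCt = 14.270 − 11.740 = 2.530
Fold change = 2^(−2.530) = 0.1731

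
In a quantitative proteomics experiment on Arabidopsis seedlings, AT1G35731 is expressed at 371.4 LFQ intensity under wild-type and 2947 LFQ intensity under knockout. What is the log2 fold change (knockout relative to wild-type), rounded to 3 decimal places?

Fold change = 2947 / 371.4 = 7.9348
log2(7.9348) = 2.9882

2.988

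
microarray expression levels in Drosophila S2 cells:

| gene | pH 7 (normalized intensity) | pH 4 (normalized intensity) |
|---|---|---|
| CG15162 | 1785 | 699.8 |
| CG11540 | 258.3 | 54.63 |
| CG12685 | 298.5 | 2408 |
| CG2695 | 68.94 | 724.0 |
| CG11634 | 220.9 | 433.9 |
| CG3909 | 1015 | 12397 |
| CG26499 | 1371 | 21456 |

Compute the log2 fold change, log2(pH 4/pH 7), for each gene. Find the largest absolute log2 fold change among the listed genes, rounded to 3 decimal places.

log2(699.8/1785) = -1.351  (CG15162)
log2(54.63/258.3) = -2.241  (CG11540)
log2(2408/298.5) = 3.012  (CG12685)
log2(724.0/68.94) = 3.393  (CG2695)
log2(433.9/220.9) = 0.974  (CG11634)
log2(12397/1015) = 3.610  (CG3909)
log2(21456/1371) = 3.968  (CG26499)
The largest magnitude belongs to CG26499.

3.968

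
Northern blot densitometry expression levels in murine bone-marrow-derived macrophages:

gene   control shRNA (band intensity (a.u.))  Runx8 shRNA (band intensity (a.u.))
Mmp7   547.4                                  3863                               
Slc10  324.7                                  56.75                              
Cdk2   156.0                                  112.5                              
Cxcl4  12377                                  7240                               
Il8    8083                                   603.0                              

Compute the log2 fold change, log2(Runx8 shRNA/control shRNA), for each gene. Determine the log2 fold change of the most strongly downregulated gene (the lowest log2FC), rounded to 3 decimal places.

log2(3863/547.4) = 2.819  (Mmp7)
log2(56.75/324.7) = -2.516  (Slc10)
log2(112.5/156.0) = -0.472  (Cdk2)
log2(7240/12377) = -0.774  (Cxcl4)
log2(603.0/8083) = -3.745  (Il8)
Il8 is most strongly downregulated.

-3.745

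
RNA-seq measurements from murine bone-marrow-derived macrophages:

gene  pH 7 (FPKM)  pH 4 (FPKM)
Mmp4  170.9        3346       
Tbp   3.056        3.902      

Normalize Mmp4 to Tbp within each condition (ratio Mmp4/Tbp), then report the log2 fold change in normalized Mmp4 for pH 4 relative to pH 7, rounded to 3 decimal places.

3.939

Mmp4/Tbp (pH 7) = 170.9 / 3.056 = 55.923
Mmp4/Tbp (pH 4) = 3346 / 3.902 = 857.51
Fold change = 857.51 / 55.923 = 15.3338
log2(15.3338) = 3.9386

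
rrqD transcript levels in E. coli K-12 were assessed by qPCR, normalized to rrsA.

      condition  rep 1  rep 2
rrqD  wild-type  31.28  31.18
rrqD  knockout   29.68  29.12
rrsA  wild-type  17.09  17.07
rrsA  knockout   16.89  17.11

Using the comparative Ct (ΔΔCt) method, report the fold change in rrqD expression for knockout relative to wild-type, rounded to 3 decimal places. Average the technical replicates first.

Mean Ct: rrqD wild-type 31.230; rrqD knockout 29.400; rrsA wild-type 17.080; rrsA knockout 17.000
ΔCt(wild-type) = 31.230 − 17.080 = 14.150
ΔCt(knockout) = 29.400 − 17.000 = 12.400
ΔΔCt = 12.400 − 14.150 = -1.750
Fold change = 2^(−(-1.750)) = 2^1.750 = 3.3636

3.364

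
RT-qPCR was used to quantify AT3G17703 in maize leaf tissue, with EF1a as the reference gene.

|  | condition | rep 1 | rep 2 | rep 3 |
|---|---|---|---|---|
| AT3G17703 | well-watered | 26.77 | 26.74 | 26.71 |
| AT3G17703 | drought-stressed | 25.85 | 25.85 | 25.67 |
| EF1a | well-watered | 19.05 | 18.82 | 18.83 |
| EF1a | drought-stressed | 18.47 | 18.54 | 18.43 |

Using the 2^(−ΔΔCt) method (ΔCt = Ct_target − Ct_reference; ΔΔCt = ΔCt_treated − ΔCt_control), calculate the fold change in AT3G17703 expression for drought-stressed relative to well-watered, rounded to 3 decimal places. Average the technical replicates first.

Mean Ct: AT3G17703 well-watered 26.740; AT3G17703 drought-stressed 25.790; EF1a well-watered 18.900; EF1a drought-stressed 18.480
ΔCt(well-watered) = 26.740 − 18.900 = 7.840
ΔCt(drought-stressed) = 25.790 − 18.480 = 7.310
ΔΔCt = 7.310 − 7.840 = -0.530
Fold change = 2^(−(-0.530)) = 2^0.530 = 1.4439

1.444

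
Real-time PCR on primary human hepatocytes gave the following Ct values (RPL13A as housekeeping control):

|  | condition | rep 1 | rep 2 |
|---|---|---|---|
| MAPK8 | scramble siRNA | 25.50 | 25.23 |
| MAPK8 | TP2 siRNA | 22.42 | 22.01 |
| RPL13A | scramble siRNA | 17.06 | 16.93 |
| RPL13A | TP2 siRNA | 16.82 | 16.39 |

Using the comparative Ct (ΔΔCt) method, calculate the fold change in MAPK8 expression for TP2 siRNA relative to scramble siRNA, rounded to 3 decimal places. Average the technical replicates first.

Mean Ct: MAPK8 scramble siRNA 25.365; MAPK8 TP2 siRNA 22.215; RPL13A scramble siRNA 16.995; RPL13A TP2 siRNA 16.605
ΔCt(scramble siRNA) = 25.365 − 16.995 = 8.370
ΔCt(TP2 siRNA) = 22.215 − 16.605 = 5.610
ΔΔCt = 5.610 − 8.370 = -2.760
Fold change = 2^(−(-2.760)) = 2^2.760 = 6.7740

6.774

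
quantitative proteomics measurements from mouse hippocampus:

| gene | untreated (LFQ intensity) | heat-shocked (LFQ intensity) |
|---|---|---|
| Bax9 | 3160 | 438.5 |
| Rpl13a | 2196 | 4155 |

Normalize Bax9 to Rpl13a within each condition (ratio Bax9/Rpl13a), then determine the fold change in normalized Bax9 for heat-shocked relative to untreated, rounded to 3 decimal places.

Bax9/Rpl13a (untreated) = 3160 / 2196 = 1.439
Bax9/Rpl13a (heat-shocked) = 438.5 / 4155 = 0.10554
Fold change = 0.10554 / 1.439 = 0.0733

0.073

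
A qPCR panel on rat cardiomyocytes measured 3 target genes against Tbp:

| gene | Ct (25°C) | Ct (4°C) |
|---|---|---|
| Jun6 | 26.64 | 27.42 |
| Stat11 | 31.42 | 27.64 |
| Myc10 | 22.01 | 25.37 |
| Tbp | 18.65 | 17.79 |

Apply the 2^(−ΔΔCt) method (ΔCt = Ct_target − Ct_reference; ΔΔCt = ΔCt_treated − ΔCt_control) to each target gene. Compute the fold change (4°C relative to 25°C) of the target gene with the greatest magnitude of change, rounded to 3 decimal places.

0.054

Jun6: ΔΔCt = (27.42−17.79) − (26.64−18.65) = 9.63 − 7.99 = 1.64; fold change = 2^-1.64 = 0.321
Stat11: ΔΔCt = (27.64−17.79) − (31.42−18.65) = 9.85 − 12.77 = -2.92; fold change = 2^2.92 = 7.568
Myc10: ΔΔCt = (25.37−17.79) − (22.01−18.65) = 7.58 − 3.36 = 4.22; fold change = 2^-4.22 = 0.054
Myc10 has the largest |ΔΔCt| = 4.22.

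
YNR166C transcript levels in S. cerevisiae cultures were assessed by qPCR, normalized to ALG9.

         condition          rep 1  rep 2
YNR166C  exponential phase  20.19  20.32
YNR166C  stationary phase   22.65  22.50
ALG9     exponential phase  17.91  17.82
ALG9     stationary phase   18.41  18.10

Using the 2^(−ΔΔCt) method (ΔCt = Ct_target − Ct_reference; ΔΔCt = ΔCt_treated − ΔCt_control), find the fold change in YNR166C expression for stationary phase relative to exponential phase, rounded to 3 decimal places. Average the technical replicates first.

0.262

Mean Ct: YNR166C exponential phase 20.255; YNR166C stationary phase 22.575; ALG9 exponential phase 17.865; ALG9 stationary phase 18.255
ΔCt(exponential phase) = 20.255 − 17.865 = 2.390
ΔCt(stationary phase) = 22.575 − 18.255 = 4.320
ΔΔCt = 4.320 − 2.390 = 1.930
Fold change = 2^(−1.930) = 0.2624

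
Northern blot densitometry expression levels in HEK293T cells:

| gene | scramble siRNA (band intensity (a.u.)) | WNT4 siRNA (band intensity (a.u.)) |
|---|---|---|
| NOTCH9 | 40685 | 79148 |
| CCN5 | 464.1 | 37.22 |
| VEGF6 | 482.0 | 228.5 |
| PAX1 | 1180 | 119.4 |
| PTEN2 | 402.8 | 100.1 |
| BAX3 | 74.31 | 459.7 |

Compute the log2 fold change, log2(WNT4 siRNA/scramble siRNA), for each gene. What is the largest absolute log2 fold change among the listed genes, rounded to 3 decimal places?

3.640

log2(79148/40685) = 0.960  (NOTCH9)
log2(37.22/464.1) = -3.640  (CCN5)
log2(228.5/482.0) = -1.077  (VEGF6)
log2(119.4/1180) = -3.305  (PAX1)
log2(100.1/402.8) = -2.009  (PTEN2)
log2(459.7/74.31) = 2.629  (BAX3)
The largest magnitude belongs to CCN5.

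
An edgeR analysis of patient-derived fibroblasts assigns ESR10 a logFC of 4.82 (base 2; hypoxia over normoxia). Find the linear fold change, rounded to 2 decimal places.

28.25

Fold change = 2^(4.82) = 28.246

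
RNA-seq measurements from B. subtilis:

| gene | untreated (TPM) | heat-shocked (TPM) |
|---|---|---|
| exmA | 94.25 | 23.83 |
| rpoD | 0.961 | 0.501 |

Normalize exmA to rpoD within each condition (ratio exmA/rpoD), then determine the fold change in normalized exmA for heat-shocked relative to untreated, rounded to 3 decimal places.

0.485

exmA/rpoD (untreated) = 94.25 / 0.961 = 98.075
exmA/rpoD (heat-shocked) = 23.83 / 0.501 = 47.565
Fold change = 47.565 / 98.075 = 0.4850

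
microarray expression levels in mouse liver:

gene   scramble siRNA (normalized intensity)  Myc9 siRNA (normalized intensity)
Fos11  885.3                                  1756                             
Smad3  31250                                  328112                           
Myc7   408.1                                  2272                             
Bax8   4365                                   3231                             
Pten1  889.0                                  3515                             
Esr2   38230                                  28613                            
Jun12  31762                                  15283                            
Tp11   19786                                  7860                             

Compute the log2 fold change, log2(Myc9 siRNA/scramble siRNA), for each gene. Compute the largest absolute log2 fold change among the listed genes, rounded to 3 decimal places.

3.392

log2(1756/885.3) = 0.988  (Fos11)
log2(328112/31250) = 3.392  (Smad3)
log2(2272/408.1) = 2.477  (Myc7)
log2(3231/4365) = -0.434  (Bax8)
log2(3515/889.0) = 1.983  (Pten1)
log2(28613/38230) = -0.418  (Esr2)
log2(15283/31762) = -1.055  (Jun12)
log2(7860/19786) = -1.332  (Tp11)
The largest magnitude belongs to Smad3.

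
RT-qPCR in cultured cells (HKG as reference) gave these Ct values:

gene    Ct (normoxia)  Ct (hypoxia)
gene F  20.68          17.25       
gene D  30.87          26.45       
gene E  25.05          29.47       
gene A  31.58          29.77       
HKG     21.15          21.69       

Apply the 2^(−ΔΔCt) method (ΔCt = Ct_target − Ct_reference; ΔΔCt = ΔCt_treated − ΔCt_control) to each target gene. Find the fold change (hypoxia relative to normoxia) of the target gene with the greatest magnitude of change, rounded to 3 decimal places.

gene F: ΔΔCt = (17.25−21.69) − (20.68−21.15) = -4.44 − (-0.47) = -3.97; fold change = 2^3.97 = 15.671
gene D: ΔΔCt = (26.45−21.69) − (30.87−21.15) = 4.76 − 9.72 = -4.96; fold change = 2^4.96 = 31.125
gene E: ΔΔCt = (29.47−21.69) − (25.05−21.15) = 7.78 − 3.90 = 3.88; fold change = 2^-3.88 = 0.068
gene A: ΔΔCt = (29.77−21.69) − (31.58−21.15) = 8.08 − 10.43 = -2.35; fold change = 2^2.35 = 5.098
gene D has the largest |ΔΔCt| = 4.96.

31.125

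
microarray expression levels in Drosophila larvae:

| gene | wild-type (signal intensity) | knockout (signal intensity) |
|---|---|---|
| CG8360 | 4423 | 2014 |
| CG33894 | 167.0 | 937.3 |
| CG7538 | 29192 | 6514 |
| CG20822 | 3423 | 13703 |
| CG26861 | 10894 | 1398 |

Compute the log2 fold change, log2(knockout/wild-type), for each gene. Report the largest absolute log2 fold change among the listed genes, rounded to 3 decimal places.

log2(2014/4423) = -1.135  (CG8360)
log2(937.3/167.0) = 2.489  (CG33894)
log2(6514/29192) = -2.164  (CG7538)
log2(13703/3423) = 2.001  (CG20822)
log2(1398/10894) = -2.962  (CG26861)
The largest magnitude belongs to CG26861.

2.962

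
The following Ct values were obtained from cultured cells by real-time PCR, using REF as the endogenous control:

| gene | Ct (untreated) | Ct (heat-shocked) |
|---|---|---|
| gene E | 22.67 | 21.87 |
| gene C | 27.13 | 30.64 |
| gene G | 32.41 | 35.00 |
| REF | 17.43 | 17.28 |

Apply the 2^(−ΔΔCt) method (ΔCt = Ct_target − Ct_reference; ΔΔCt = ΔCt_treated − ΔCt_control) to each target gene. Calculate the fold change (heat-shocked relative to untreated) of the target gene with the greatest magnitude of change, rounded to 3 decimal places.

0.079

gene E: ΔΔCt = (21.87−17.28) − (22.67−17.43) = 4.59 − 5.24 = -0.65; fold change = 2^0.65 = 1.569
gene C: ΔΔCt = (30.64−17.28) − (27.13−17.43) = 13.36 − 9.70 = 3.66; fold change = 2^-3.66 = 0.079
gene G: ΔΔCt = (35.00−17.28) − (32.41−17.43) = 17.72 − 14.98 = 2.74; fold change = 2^-2.74 = 0.150
gene C has the largest |ΔΔCt| = 3.66.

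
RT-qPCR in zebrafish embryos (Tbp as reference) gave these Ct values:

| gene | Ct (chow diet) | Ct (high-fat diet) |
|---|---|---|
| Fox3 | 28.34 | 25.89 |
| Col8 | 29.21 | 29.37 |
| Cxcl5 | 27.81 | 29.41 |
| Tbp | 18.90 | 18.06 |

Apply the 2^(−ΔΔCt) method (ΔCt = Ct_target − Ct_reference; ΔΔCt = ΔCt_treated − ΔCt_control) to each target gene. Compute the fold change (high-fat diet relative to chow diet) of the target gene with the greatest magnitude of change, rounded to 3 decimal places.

Fox3: ΔΔCt = (25.89−18.06) − (28.34−18.90) = 7.83 − 9.44 = -1.61; fold change = 2^1.61 = 3.053
Col8: ΔΔCt = (29.37−18.06) − (29.21−18.90) = 11.31 − 10.31 = 1.00; fold change = 2^-1.00 = 0.500
Cxcl5: ΔΔCt = (29.41−18.06) − (27.81−18.90) = 11.35 − 8.91 = 2.44; fold change = 2^-2.44 = 0.184
Cxcl5 has the largest |ΔΔCt| = 2.44.

0.184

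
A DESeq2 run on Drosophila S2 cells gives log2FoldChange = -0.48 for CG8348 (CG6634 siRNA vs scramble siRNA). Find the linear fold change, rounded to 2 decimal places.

0.72

Fold change = 2^(-0.48) = 0.717
That is, CG8348 drops to 71.7% of the scramble siRNA level.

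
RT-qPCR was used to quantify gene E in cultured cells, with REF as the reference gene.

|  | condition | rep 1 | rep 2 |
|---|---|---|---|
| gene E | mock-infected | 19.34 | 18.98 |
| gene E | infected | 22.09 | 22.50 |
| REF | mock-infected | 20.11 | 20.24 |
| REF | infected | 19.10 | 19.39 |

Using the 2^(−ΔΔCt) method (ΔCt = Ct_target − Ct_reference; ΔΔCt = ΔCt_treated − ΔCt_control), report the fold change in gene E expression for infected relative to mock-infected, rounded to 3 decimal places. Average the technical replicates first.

Mean Ct: gene E mock-infected 19.160; gene E infected 22.295; REF mock-infected 20.175; REF infected 19.245
ΔCt(mock-infected) = 19.160 − 20.175 = -1.015
ΔCt(infected) = 22.295 − 19.245 = 3.050
ΔΔCt = 3.050 − (-1.015) = 4.065
Fold change = 2^(−4.065) = 0.0597

0.060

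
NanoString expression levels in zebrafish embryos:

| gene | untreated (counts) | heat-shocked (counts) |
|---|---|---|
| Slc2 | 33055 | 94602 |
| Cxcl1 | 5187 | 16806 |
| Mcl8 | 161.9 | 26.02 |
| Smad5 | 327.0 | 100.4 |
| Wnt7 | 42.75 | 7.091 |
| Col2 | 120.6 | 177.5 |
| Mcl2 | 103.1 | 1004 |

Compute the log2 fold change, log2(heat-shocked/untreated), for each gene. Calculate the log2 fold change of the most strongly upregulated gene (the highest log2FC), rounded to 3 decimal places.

log2(94602/33055) = 1.517  (Slc2)
log2(16806/5187) = 1.696  (Cxcl1)
log2(26.02/161.9) = -2.637  (Mcl8)
log2(100.4/327.0) = -1.704  (Smad5)
log2(7.091/42.75) = -2.592  (Wnt7)
log2(177.5/120.6) = 0.558  (Col2)
log2(1004/103.1) = 3.284  (Mcl2)
Mcl2 is most strongly upregulated.

3.284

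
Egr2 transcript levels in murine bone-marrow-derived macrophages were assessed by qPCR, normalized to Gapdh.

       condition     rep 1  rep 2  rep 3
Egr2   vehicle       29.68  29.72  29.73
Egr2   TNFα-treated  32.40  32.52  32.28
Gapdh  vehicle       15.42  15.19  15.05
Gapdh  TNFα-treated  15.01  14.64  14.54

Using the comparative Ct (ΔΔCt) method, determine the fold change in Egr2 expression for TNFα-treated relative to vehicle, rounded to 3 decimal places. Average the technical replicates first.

0.110

Mean Ct: Egr2 vehicle 29.710; Egr2 TNFα-treated 32.400; Gapdh vehicle 15.220; Gapdh TNFα-treated 14.730
ΔCt(vehicle) = 29.710 − 15.220 = 14.490
ΔCt(TNFα-treated) = 32.400 − 14.730 = 17.670
ΔΔCt = 17.670 − 14.490 = 3.180
Fold change = 2^(−3.180) = 0.1103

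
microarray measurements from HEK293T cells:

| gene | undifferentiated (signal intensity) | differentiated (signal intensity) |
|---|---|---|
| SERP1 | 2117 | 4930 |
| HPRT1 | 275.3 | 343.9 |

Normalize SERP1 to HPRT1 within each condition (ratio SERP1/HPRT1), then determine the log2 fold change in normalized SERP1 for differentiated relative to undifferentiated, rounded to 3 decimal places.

SERP1/HPRT1 (undifferentiated) = 2117 / 275.3 = 7.6898
SERP1/HPRT1 (differentiated) = 4930 / 343.9 = 14.336
Fold change = 14.336 / 7.6898 = 1.8642
log2(1.8642) = 0.8986

0.899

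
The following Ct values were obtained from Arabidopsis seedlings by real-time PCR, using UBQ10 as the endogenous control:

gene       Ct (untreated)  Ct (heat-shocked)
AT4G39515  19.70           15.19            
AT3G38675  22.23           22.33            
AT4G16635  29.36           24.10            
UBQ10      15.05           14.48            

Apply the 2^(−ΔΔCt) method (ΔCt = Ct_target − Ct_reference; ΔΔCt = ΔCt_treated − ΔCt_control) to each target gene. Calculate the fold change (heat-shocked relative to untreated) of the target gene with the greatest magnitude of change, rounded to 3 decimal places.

AT4G39515: ΔΔCt = (15.19−14.48) − (19.70−15.05) = 0.71 − 4.65 = -3.94; fold change = 2^3.94 = 15.348
AT3G38675: ΔΔCt = (22.33−14.48) − (22.23−15.05) = 7.85 − 7.18 = 0.67; fold change = 2^-0.67 = 0.629
AT4G16635: ΔΔCt = (24.10−14.48) − (29.36−15.05) = 9.62 − 14.31 = -4.69; fold change = 2^4.69 = 25.813
AT4G16635 has the largest |ΔΔCt| = 4.69.

25.813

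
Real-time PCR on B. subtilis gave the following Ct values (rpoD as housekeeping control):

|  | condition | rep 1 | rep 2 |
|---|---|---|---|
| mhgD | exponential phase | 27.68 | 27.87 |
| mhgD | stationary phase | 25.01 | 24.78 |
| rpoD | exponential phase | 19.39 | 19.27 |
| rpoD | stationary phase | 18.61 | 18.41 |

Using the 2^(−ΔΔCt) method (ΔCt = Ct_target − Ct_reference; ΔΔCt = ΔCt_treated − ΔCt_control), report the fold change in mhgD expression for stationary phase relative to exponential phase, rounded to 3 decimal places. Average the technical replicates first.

4.170

Mean Ct: mhgD exponential phase 27.775; mhgD stationary phase 24.895; rpoD exponential phase 19.330; rpoD stationary phase 18.510
ΔCt(exponential phase) = 27.775 − 19.330 = 8.445
ΔCt(stationary phase) = 24.895 − 18.510 = 6.385
ΔΔCt = 6.385 − 8.445 = -2.060
Fold change = 2^(−(-2.060)) = 2^2.060 = 4.1699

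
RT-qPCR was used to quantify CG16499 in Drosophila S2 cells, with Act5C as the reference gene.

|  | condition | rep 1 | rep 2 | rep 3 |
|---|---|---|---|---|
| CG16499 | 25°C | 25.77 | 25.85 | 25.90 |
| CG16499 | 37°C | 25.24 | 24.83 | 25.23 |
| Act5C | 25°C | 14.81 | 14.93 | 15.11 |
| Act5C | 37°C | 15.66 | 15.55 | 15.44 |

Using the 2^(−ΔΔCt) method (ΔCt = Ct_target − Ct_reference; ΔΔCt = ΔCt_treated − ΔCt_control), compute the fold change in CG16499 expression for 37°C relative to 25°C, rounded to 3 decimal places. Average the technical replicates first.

2.532

Mean Ct: CG16499 25°C 25.840; CG16499 37°C 25.100; Act5C 25°C 14.950; Act5C 37°C 15.550
ΔCt(25°C) = 25.840 − 14.950 = 10.890
ΔCt(37°C) = 25.100 − 15.550 = 9.550
ΔΔCt = 9.550 − 10.890 = -1.340
Fold change = 2^(−(-1.340)) = 2^1.340 = 2.5315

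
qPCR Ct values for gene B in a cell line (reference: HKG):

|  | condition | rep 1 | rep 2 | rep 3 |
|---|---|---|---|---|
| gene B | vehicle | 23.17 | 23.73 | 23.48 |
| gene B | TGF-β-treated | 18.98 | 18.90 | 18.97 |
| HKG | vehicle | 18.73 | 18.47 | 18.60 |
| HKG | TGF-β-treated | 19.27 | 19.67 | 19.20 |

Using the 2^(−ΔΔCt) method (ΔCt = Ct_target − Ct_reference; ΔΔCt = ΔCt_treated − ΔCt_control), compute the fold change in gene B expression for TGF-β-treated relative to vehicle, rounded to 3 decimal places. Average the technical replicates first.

39.124

Mean Ct: gene B vehicle 23.460; gene B TGF-β-treated 18.950; HKG vehicle 18.600; HKG TGF-β-treated 19.380
ΔCt(vehicle) = 23.460 − 18.600 = 4.860
ΔCt(TGF-β-treated) = 18.950 − 19.380 = -0.430
ΔΔCt = -0.430 − 4.860 = -5.290
Fold change = 2^(−(-5.290)) = 2^5.290 = 39.1245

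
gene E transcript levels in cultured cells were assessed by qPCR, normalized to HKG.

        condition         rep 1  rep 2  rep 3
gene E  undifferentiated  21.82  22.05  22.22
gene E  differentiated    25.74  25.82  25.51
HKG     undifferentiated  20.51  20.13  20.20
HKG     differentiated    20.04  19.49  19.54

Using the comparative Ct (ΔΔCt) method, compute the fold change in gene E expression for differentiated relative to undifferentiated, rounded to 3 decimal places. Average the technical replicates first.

0.053

Mean Ct: gene E undifferentiated 22.030; gene E differentiated 25.690; HKG undifferentiated 20.280; HKG differentiated 19.690
ΔCt(undifferentiated) = 22.030 − 20.280 = 1.750
ΔCt(differentiated) = 25.690 − 19.690 = 6.000
ΔΔCt = 6.000 − 1.750 = 4.250
Fold change = 2^(−4.250) = 0.0526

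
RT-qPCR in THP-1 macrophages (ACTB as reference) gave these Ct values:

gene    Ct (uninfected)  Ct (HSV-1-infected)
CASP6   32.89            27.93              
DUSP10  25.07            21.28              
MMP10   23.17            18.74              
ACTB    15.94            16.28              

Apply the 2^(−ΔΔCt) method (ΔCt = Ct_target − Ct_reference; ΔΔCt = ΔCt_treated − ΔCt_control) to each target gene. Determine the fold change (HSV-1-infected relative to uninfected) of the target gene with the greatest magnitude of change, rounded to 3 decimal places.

39.397

CASP6: ΔΔCt = (27.93−16.28) − (32.89−15.94) = 11.65 − 16.95 = -5.30; fold change = 2^5.30 = 39.397
DUSP10: ΔΔCt = (21.28−16.28) − (25.07−15.94) = 5.00 − 9.13 = -4.13; fold change = 2^4.13 = 17.509
MMP10: ΔΔCt = (18.74−16.28) − (23.17−15.94) = 2.46 − 7.23 = -4.77; fold change = 2^4.77 = 27.284
CASP6 has the largest |ΔΔCt| = 5.30.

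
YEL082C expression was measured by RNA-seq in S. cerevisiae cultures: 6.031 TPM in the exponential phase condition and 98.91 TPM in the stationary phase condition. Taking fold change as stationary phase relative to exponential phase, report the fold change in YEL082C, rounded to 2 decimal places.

16.40

Fold change = 98.91 / 6.031 = 16.400
YEL082C is upregulated.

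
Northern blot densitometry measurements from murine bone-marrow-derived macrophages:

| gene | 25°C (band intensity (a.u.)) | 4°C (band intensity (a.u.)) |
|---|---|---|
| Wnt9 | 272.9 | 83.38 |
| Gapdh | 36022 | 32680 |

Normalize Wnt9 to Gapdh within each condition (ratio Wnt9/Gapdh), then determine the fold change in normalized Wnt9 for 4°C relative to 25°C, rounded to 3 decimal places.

Wnt9/Gapdh (25°C) = 272.9 / 36022 = 0.0075759
Wnt9/Gapdh (4°C) = 83.38 / 32680 = 0.0025514
Fold change = 0.0025514 / 0.0075759 = 0.3368

0.337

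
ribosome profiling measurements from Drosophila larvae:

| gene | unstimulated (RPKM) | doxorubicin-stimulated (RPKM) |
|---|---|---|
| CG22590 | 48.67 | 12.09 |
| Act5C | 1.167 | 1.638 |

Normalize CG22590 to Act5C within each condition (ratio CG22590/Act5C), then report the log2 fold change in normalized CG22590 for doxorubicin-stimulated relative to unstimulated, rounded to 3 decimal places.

CG22590/Act5C (unstimulated) = 48.67 / 1.167 = 41.705
CG22590/Act5C (doxorubicin-stimulated) = 12.09 / 1.638 = 7.381
Fold change = 7.381 / 41.705 = 0.1770
log2(0.1770) = -2.4983

-2.498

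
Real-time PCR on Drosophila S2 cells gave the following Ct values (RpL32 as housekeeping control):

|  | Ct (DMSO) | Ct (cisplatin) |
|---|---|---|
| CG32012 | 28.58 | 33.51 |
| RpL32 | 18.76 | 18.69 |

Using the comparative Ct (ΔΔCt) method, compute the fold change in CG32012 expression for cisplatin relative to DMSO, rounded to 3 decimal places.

ΔCt(DMSO) = 28.580 − 18.760 = 9.820
ΔCt(cisplatin) = 33.510 − 18.690 = 14.820
ΔΔCt = 14.820 − 9.820 = 5.000
Fold change = 2^(−5.000) = 0.0312

0.031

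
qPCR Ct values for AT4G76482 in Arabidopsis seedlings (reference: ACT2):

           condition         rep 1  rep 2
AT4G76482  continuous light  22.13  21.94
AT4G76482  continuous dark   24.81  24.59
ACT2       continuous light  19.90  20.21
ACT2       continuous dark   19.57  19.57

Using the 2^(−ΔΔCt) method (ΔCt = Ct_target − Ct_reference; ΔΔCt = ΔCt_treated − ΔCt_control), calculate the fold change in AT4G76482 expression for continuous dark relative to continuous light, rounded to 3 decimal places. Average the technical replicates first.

Mean Ct: AT4G76482 continuous light 22.035; AT4G76482 continuous dark 24.700; ACT2 continuous light 20.055; ACT2 continuous dark 19.570
ΔCt(continuous light) = 22.035 − 20.055 = 1.980
ΔCt(continuous dark) = 24.700 − 19.570 = 5.130
ΔΔCt = 5.130 − 1.980 = 3.150
Fold change = 2^(−3.150) = 0.1127

0.113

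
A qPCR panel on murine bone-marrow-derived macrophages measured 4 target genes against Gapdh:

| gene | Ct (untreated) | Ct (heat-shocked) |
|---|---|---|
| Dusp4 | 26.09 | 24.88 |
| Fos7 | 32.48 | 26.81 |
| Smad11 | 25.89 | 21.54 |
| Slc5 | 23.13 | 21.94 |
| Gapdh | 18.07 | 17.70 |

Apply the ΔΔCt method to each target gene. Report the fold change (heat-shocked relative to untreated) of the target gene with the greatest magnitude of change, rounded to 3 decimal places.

39.397

Dusp4: ΔΔCt = (24.88−17.70) − (26.09−18.07) = 7.18 − 8.02 = -0.84; fold change = 2^0.84 = 1.790
Fos7: ΔΔCt = (26.81−17.70) − (32.48−18.07) = 9.11 − 14.41 = -5.30; fold change = 2^5.30 = 39.397
Smad11: ΔΔCt = (21.54−17.70) − (25.89−18.07) = 3.84 − 7.82 = -3.98; fold change = 2^3.98 = 15.780
Slc5: ΔΔCt = (21.94−17.70) − (23.13−18.07) = 4.24 − 5.06 = -0.82; fold change = 2^0.82 = 1.765
Fos7 has the largest |ΔΔCt| = 5.30.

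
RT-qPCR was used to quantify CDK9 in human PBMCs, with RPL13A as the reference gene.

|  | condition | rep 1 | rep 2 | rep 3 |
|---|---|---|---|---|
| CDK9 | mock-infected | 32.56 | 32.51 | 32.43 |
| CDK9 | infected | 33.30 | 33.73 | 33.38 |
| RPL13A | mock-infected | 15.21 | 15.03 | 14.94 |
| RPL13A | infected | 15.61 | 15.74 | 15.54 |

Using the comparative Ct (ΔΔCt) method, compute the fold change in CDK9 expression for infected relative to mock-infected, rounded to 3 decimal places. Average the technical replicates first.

0.758

Mean Ct: CDK9 mock-infected 32.500; CDK9 infected 33.470; RPL13A mock-infected 15.060; RPL13A infected 15.630
ΔCt(mock-infected) = 32.500 − 15.060 = 17.440
ΔCt(infected) = 33.470 − 15.630 = 17.840
ΔΔCt = 17.840 − 17.440 = 0.400
Fold change = 2^(−0.400) = 0.7579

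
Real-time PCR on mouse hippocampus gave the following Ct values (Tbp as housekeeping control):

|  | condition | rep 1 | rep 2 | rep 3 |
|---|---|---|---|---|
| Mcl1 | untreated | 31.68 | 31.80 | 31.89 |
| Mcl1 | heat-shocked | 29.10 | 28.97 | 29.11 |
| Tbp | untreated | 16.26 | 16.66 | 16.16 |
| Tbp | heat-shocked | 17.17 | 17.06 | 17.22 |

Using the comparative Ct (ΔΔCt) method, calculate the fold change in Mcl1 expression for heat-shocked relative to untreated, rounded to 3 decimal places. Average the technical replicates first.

Mean Ct: Mcl1 untreated 31.790; Mcl1 heat-shocked 29.060; Tbp untreated 16.360; Tbp heat-shocked 17.150
ΔCt(untreated) = 31.790 − 16.360 = 15.430
ΔCt(heat-shocked) = 29.060 − 17.150 = 11.910
ΔΔCt = 11.910 − 15.430 = -3.520
Fold change = 2^(−(-3.520)) = 2^3.520 = 11.4716

11.472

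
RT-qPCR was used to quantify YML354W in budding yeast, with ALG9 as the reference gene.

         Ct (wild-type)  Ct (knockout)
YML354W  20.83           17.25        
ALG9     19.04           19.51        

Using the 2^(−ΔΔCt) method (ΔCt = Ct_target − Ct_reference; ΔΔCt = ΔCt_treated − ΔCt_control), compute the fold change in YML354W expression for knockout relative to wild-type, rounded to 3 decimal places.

16.564

ΔCt(wild-type) = 20.830 − 19.040 = 1.790
ΔCt(knockout) = 17.250 − 19.510 = -2.260
ΔΔCt = -2.260 − 1.790 = -4.050
Fold change = 2^(−(-4.050)) = 2^4.050 = 16.5642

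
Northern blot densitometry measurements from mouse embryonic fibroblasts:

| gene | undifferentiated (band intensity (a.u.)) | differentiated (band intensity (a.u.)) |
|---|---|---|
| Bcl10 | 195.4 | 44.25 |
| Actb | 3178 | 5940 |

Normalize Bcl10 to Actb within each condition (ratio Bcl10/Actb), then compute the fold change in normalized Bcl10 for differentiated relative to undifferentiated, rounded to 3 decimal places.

0.121

Bcl10/Actb (undifferentiated) = 195.4 / 3178 = 0.061485
Bcl10/Actb (differentiated) = 44.25 / 5940 = 0.0074495
Fold change = 0.0074495 / 0.061485 = 0.1212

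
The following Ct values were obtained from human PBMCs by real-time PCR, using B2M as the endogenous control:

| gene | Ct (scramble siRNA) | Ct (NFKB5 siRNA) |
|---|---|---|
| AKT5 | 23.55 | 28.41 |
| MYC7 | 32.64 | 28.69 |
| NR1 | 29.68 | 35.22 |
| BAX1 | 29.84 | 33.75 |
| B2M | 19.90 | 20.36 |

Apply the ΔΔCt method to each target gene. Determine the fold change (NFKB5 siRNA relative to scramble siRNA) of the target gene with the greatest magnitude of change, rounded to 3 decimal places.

0.030

AKT5: ΔΔCt = (28.41−20.36) − (23.55−19.90) = 8.05 − 3.65 = 4.40; fold change = 2^-4.40 = 0.047
MYC7: ΔΔCt = (28.69−20.36) − (32.64−19.90) = 8.33 − 12.74 = -4.41; fold change = 2^4.41 = 21.259
NR1: ΔΔCt = (35.22−20.36) − (29.68−19.90) = 14.86 − 9.78 = 5.08; fold change = 2^-5.08 = 0.030
BAX1: ΔΔCt = (33.75−20.36) − (29.84−19.90) = 13.39 − 9.94 = 3.45; fold change = 2^-3.45 = 0.092
NR1 has the largest |ΔΔCt| = 5.08.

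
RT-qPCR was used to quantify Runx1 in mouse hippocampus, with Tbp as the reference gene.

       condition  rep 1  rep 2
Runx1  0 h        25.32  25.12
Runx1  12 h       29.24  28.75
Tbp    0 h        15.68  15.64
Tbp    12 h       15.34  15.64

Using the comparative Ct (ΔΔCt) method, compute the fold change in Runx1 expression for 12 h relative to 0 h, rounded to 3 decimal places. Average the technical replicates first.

0.065

Mean Ct: Runx1 0 h 25.220; Runx1 12 h 28.995; Tbp 0 h 15.660; Tbp 12 h 15.490
ΔCt(0 h) = 25.220 − 15.660 = 9.560
ΔCt(12 h) = 28.995 − 15.490 = 13.505
ΔΔCt = 13.505 − 9.560 = 3.945
Fold change = 2^(−3.945) = 0.0649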